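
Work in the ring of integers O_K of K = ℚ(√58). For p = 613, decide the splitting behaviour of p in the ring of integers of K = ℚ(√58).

inert — (613) stays prime in O_K

Since 58 ≢ 1 mod 4, the ring of integers is ℤ[√58] with discriminant 4·58 = 232.
Since gcd(613, 232) = 1 the prime 613 does not ramify.
Euler's criterion: 58^306 mod 613 = 612. Thus (58|613) = -1.
(58/613) = -1, so 613 is inert.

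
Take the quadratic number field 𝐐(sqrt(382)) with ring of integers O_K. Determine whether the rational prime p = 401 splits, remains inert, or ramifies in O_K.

d = 382 ≡ 2 (mod 4), so O_K = ℤ[√382] and disc(K) = 4d = 1528.
Since gcd(401, 1528) = 1 the prime 401 does not ramify.
Compute (382/401) via Euler: 382^((401-1)/2) mod 401 = 400, so (382/401) = -1.
Legendre symbol -1 ⇒ 401 is inert.

remains prime (inert)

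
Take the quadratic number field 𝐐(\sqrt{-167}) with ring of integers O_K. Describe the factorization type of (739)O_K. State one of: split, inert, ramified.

p is inert

Since -167 ≡ 1 mod 4, the ring of integers is ℤ[(1+√-167)/2] with discriminant -167.
disc(K) = -167 is not divisible by 739; 739 is unramified.
Legendre symbol by Euler's criterion: (-167/739) ≡ (-167)^369 ≡ 738 (mod 739), i.e. (-167/739) = -1.
d is a non-residue mod p, hence 739 remains inert in O_K.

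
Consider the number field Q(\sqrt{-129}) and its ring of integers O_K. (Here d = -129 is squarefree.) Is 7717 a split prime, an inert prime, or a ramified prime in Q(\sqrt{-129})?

Since -129 ≢ 1 mod 4, the ring of integers is ℤ[√-129] with discriminant 4·(-129) = -516.
Since gcd(7717, -516) = 1 the prime 7717 does not ramify.
Legendre symbol by Euler's criterion: (-129/7717) ≡ (-129)^3858 ≡ 7716 (mod 7717), i.e. (-129/7717) = -1.
(-129/7717) = -1, so 7717 is inert.

p is inert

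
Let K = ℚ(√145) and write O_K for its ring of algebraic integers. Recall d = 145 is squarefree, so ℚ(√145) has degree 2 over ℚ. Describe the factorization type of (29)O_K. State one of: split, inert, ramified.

d = 145 ≡ 1 (mod 4), so O_K = ℤ[(1+√145)/2] and disc(K) = d = 145.
29 divides disc(K) = 145, so 29 ramifies.

ramified — (29) = 𝔭²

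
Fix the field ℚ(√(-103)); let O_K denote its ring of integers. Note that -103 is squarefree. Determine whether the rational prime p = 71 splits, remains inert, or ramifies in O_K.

-103 mod 4 = 1, hence disc K = -103 and O_K = ℤ[(1+√-103)/2].
71 ∤ -103, so 71 is unramified.
Legendre symbol by Euler's criterion: (-103/71) ≡ (-103)^35 ≡ 70 (mod 71), i.e. (-103/71) = -1.
Legendre symbol -1 ⇒ 71 is inert.

p is inert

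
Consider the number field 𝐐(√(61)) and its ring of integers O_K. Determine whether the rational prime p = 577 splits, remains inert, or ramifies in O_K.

61 mod 4 = 1, hence disc K = 61 and O_K = ℤ[(1+√61)/2].
577 ∤ 61, so 577 is unramified.
(61/577) = 61^288 mod 577 = 576, giving Legendre symbol -1.
Legendre symbol -1 ⇒ 577 is inert.

inert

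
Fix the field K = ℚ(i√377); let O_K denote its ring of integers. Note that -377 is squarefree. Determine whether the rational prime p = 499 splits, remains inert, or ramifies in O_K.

splits completely

Since -377 ≢ 1 mod 4, the ring of integers is ℤ[√-377] with discriminant 4·(-377) = -1508.
disc(K) = -1508 is not divisible by 499; 499 is unramified.
Legendre symbol by Euler's criterion: (-377/499) ≡ (-377)^249 ≡ 1 (mod 499), i.e. (-377/499) = 1.
d is a quadratic residue mod p, hence 499 splits in O_K.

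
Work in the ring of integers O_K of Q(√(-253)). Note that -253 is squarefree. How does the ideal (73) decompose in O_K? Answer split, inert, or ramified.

Since -253 ≢ 1 mod 4, the ring of integers is ℤ[√-253] with discriminant 4·(-253) = -1012.
Since gcd(73, -1012) = 1 the prime 73 does not ramify.
Legendre symbol by Euler's criterion: (-253/73) ≡ (-253)^36 ≡ 72 (mod 73), i.e. (-253/73) = -1.
Legendre symbol -1 ⇒ 73 is inert.

73 remains inert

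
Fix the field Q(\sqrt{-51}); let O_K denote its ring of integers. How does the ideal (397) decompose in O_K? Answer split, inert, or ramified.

397 remains inert

Since -51 ≡ 1 mod 4, the ring of integers is ℤ[(1+√-51)/2] with discriminant -51.
disc(K) = -51 is not divisible by 397; 397 is unramified.
(-51/397) = 346^198 mod 397 = 396, giving Legendre symbol -1.
(-51/397) = -1, so 397 is inert.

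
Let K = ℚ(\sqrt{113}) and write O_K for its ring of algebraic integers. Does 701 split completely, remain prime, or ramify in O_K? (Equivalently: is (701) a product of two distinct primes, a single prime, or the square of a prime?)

d = 113 ≡ 1 (mod 4), so O_K = ℤ[(1+√113)/2] and disc(K) = d = 113.
disc(K) = 113 is not divisible by 701; 701 is unramified.
Compute (113/701) via Euler: 113^((701-1)/2) mod 701 = 700, so (113/701) = -1.
(113/701) = -1, so 701 is inert.

701 remains inert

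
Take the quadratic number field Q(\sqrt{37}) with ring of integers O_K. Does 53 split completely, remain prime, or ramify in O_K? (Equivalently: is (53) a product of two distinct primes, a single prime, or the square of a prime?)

Since 37 ≡ 1 mod 4, the ring of integers is ℤ[(1+√37)/2] with discriminant 37.
53 ∤ 37, so 53 is unramified.
Euler's criterion: 37^26 mod 53 = 1. Thus (37|53) = 1.
d is a quadratic residue mod p, hence 53 splits in O_K.

split — (53) = 𝔭₁𝔭₂ with 𝔭₁ ≠ 𝔭₂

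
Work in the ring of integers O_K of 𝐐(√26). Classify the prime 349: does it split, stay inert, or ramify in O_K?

26 mod 4 = 2, hence disc K = 4·26 = 104 and O_K = ℤ[√26].
349 ∤ 104, so 349 is unramified.
Legendre symbol by Euler's criterion: (26/349) ≡ 26^174 ≡ 1 (mod 349), i.e. (26/349) = 1.
d is a quadratic residue mod p, hence 349 splits in O_K.

split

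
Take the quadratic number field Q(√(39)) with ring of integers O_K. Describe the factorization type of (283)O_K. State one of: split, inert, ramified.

Since 39 ≢ 1 mod 4, the ring of integers is ℤ[√39] with discriminant 4·39 = 156.
Since gcd(283, 156) = 1 the prime 283 does not ramify.
Compute (39/283) via Euler: 39^((283-1)/2) mod 283 = 282, so (39/283) = -1.
d is a non-residue mod p, hence 283 remains inert in O_K.

inert — (283) stays prime in O_K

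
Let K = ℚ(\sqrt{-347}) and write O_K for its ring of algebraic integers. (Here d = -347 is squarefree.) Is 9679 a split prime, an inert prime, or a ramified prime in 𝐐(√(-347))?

splits completely

-347 mod 4 = 1, hence disc K = -347 and O_K = ℤ[(1+√-347)/2].
Since gcd(9679, -347) = 1 the prime 9679 does not ramify.
Compute (-347/9679) via Euler: 9332^((9679-1)/2) mod 9679 = 1, so (-347/9679) = 1.
Legendre symbol 1 ⇒ 9679 is split.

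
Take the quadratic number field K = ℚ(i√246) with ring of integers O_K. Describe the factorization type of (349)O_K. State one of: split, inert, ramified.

inert

-246 mod 4 = 2, hence disc K = 4·(-246) = -984 and O_K = ℤ[√-246].
disc(K) = -984 is not divisible by 349; 349 is unramified.
Compute (-246/349) via Euler: 103^((349-1)/2) mod 349 = 348, so (-246/349) = -1.
(-246/349) = -1, so 349 is inert.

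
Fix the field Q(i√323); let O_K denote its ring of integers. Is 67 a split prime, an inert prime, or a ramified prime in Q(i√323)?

d = -323 ≡ 1 (mod 4), so O_K = ℤ[(1+√-323)/2] and disc(K) = d = -323.
disc(K) = -323 is not divisible by 67; 67 is unramified.
Legendre symbol by Euler's criterion: (-323/67) ≡ (-323)^33 ≡ 66 (mod 67), i.e. (-323/67) = -1.
(-323/67) = -1, so 67 is inert.

inert — (67) stays prime in O_K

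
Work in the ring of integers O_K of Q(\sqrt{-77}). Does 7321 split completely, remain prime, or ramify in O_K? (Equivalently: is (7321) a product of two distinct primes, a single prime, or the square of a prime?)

Since -77 ≢ 1 mod 4, the ring of integers is ℤ[√-77] with discriminant 4·(-77) = -308.
Since gcd(7321, -308) = 1 the prime 7321 does not ramify.
Euler's criterion: (-77)^3660 mod 7321 = 1. Thus (-77|7321) = 1.
(-77/7321) = 1, so 7321 splits.

split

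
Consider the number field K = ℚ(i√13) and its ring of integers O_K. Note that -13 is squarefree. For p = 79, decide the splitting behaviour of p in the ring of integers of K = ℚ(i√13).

p is inert

d = -13 ≡ 3 (mod 4), so O_K = ℤ[√-13] and disc(K) = 4d = -52.
disc(K) = -52 is not divisible by 79; 79 is unramified.
Legendre symbol by Euler's criterion: (-13/79) ≡ (-13)^39 ≡ 78 (mod 79), i.e. (-13/79) = -1.
(-13/79) = -1, so 79 is inert.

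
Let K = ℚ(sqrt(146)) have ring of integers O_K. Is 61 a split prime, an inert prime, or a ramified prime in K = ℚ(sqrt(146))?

remains prime (inert)

d = 146 ≡ 2 (mod 4), so O_K = ℤ[√146] and disc(K) = 4d = 584.
disc(K) = 584 is not divisible by 61; 61 is unramified.
(146/61) = 24^30 mod 61 = 60, giving Legendre symbol -1.
d is a non-residue mod p, hence 61 remains inert in O_K.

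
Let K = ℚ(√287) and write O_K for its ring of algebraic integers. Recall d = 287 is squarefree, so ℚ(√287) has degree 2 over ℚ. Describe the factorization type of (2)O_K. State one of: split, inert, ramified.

Since 287 ≢ 1 mod 4, the ring of integers is ℤ[√287] with discriminant 4·287 = 1148.
2 divides disc(K) = 1148, so 2 ramifies.

2 is ramified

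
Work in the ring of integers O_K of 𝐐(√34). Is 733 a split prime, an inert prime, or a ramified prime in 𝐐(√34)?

remains prime (inert)

d = 34 ≡ 2 (mod 4), so O_K = ℤ[√34] and disc(K) = 4d = 136.
disc(K) = 136 is not divisible by 733; 733 is unramified.
(34/733) = 34^366 mod 733 = 732, giving Legendre symbol -1.
d is a non-residue mod p, hence 733 remains inert in O_K.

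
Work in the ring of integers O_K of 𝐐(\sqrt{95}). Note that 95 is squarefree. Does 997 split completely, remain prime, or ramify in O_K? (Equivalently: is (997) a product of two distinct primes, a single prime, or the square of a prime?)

remains prime (inert)

d = 95 ≡ 3 (mod 4), so O_K = ℤ[√95] and disc(K) = 4d = 380.
disc(K) = 380 is not divisible by 997; 997 is unramified.
Compute (95/997) via Euler: 95^((997-1)/2) mod 997 = 996, so (95/997) = -1.
d is a non-residue mod p, hence 997 remains inert in O_K.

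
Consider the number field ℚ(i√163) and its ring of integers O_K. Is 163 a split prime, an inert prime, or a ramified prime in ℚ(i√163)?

d = -163 ≡ 1 (mod 4), so O_K = ℤ[(1+√-163)/2] and disc(K) = d = -163.
disc(K) = -163 = 163·(-1), so p = 163 is ramified.

ramified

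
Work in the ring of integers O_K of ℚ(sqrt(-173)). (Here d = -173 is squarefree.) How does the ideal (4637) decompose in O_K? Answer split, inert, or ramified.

-173 mod 4 = 3, hence disc K = 4·(-173) = -692 and O_K = ℤ[√-173].
4637 ∤ -692, so 4637 is unramified.
Euler's criterion: (-173)^2318 mod 4637 = 1. Thus (-173|4637) = 1.
d is a quadratic residue mod p, hence 4637 splits in O_K.

4637 splits in O_K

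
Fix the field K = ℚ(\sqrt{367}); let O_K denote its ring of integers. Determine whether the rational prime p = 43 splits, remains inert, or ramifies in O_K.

Since 367 ≢ 1 mod 4, the ring of integers is ℤ[√367] with discriminant 4·367 = 1468.
43 ∤ 1468, so 43 is unramified.
Legendre symbol by Euler's criterion: (367/43) ≡ 367^21 ≡ 1 (mod 43), i.e. (367/43) = 1.
(367/43) = 1, so 43 splits.

split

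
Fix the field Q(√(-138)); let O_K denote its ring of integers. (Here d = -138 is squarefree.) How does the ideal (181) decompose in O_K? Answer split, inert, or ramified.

split

-138 mod 4 = 2, hence disc K = 4·(-138) = -552 and O_K = ℤ[√-138].
Since gcd(181, -552) = 1 the prime 181 does not ramify.
Compute (-138/181) via Euler: 43^((181-1)/2) mod 181 = 1, so (-138/181) = 1.
Legendre symbol 1 ⇒ 181 is split.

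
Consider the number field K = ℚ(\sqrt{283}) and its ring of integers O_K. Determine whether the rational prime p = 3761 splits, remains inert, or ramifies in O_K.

remains prime (inert)

Since 283 ≢ 1 mod 4, the ring of integers is ℤ[√283] with discriminant 4·283 = 1132.
disc(K) = 1132 is not divisible by 3761; 3761 is unramified.
Euler's criterion: 283^1880 mod 3761 = 3760. Thus (283|3761) = -1.
Legendre symbol -1 ⇒ 3761 is inert.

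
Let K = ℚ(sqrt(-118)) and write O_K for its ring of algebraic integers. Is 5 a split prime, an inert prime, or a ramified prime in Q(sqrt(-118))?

inert

d = -118 ≡ 2 (mod 4), so O_K = ℤ[√-118] and disc(K) = 4d = -472.
5 ∤ -472, so 5 is unramified.
Legendre symbol by Euler's criterion: (-118/5) ≡ (-118)^2 ≡ 4 (mod 5), i.e. (-118/5) = -1.
d is a non-residue mod p, hence 5 remains inert in O_K.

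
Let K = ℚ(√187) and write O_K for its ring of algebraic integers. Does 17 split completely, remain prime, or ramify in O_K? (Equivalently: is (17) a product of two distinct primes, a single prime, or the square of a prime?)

Since 187 ≢ 1 mod 4, the ring of integers is ℤ[√187] with discriminant 4·187 = 748.
Ramification test: 17 | 748. The prime 17 ramifies in K.

ramified — (17) = 𝔭²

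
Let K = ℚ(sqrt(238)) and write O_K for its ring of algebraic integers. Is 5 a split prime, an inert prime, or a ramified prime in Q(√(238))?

d = 238 ≡ 2 (mod 4), so O_K = ℤ[√238] and disc(K) = 4d = 952.
Since gcd(5, 952) = 1 the prime 5 does not ramify.
(238/5) = 3^2 mod 5 = 4, giving Legendre symbol -1.
Legendre symbol -1 ⇒ 5 is inert.

remains prime (inert)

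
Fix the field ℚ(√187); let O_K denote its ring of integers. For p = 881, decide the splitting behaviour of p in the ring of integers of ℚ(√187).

d = 187 ≡ 3 (mod 4), so O_K = ℤ[√187] and disc(K) = 4d = 748.
881 ∤ 748, so 881 is unramified.
Euler's criterion: 187^440 mod 881 = 880. Thus (187|881) = -1.
(187/881) = -1, so 881 is inert.

inert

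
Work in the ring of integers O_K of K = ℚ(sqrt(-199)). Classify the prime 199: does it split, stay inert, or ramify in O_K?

ramified

d = -199 ≡ 1 (mod 4), so O_K = ℤ[(1+√-199)/2] and disc(K) = d = -199.
Ramification test: 199 | -199. The prime 199 ramifies in K.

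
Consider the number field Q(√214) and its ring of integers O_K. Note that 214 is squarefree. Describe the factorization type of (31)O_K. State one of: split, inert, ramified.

split — (31) = 𝔭₁𝔭₂ with 𝔭₁ ≠ 𝔭₂

214 mod 4 = 2, hence disc K = 4·214 = 856 and O_K = ℤ[√214].
Since gcd(31, 856) = 1 the prime 31 does not ramify.
Legendre symbol by Euler's criterion: (214/31) ≡ 214^15 ≡ 1 (mod 31), i.e. (214/31) = 1.
d is a quadratic residue mod p, hence 31 splits in O_K.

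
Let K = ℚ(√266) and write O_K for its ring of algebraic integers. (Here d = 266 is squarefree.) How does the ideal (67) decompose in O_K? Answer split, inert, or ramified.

split

266 mod 4 = 2, hence disc K = 4·266 = 1064 and O_K = ℤ[√266].
Since gcd(67, 1064) = 1 the prime 67 does not ramify.
Compute (266/67) via Euler: 65^((67-1)/2) mod 67 = 1, so (266/67) = 1.
(266/67) = 1, so 67 splits.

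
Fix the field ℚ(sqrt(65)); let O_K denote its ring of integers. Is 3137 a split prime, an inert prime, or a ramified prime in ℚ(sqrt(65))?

3137 remains inert

Since 65 ≡ 1 mod 4, the ring of integers is ℤ[(1+√65)/2] with discriminant 65.
disc(K) = 65 is not divisible by 3137; 3137 is unramified.
(65/3137) = 65^1568 mod 3137 = 3136, giving Legendre symbol -1.
Legendre symbol -1 ⇒ 3137 is inert.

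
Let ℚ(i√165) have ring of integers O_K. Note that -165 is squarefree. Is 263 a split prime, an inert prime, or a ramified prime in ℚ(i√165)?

d = -165 ≡ 3 (mod 4), so O_K = ℤ[√-165] and disc(K) = 4d = -660.
disc(K) = -660 is not divisible by 263; 263 is unramified.
Compute (-165/263) via Euler: 98^((263-1)/2) mod 263 = 1, so (-165/263) = 1.
(-165/263) = 1, so 263 splits.

split — (263) = 𝔭₁𝔭₂ with 𝔭₁ ≠ 𝔭₂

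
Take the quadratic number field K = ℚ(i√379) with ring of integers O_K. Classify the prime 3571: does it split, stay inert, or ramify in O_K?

inert — (3571) stays prime in O_K

-379 mod 4 = 1, hence disc K = -379 and O_K = ℤ[(1+√-379)/2].
disc(K) = -379 is not divisible by 3571; 3571 is unramified.
Euler's criterion: (-379)^1785 mod 3571 = 3570. Thus (-379|3571) = -1.
Legendre symbol -1 ⇒ 3571 is inert.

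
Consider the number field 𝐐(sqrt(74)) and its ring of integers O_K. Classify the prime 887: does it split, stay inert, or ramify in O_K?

split

74 mod 4 = 2, hence disc K = 4·74 = 296 and O_K = ℤ[√74].
disc(K) = 296 is not divisible by 887; 887 is unramified.
Compute (74/887) via Euler: 74^((887-1)/2) mod 887 = 1, so (74/887) = 1.
d is a quadratic residue mod p, hence 887 splits in O_K.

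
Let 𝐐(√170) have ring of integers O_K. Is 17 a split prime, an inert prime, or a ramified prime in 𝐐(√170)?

ramified

Since 170 ≢ 1 mod 4, the ring of integers is ℤ[√170] with discriminant 4·170 = 680.
disc(K) = 680 = 17·40, so p = 17 is ramified.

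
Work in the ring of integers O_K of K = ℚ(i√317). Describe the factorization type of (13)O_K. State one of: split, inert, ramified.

inert

Since -317 ≢ 1 mod 4, the ring of integers is ℤ[√-317] with discriminant 4·(-317) = -1268.
Since gcd(13, -1268) = 1 the prime 13 does not ramify.
Compute (-317/13) via Euler: 8^((13-1)/2) mod 13 = 12, so (-317/13) = -1.
(-317/13) = -1, so 13 is inert.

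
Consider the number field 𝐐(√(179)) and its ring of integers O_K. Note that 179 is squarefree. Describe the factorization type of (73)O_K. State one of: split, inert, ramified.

inert — (73) stays prime in O_K

d = 179 ≡ 3 (mod 4), so O_K = ℤ[√179] and disc(K) = 4d = 716.
73 ∤ 716, so 73 is unramified.
(179/73) = 33^36 mod 73 = 72, giving Legendre symbol -1.
(179/73) = -1, so 73 is inert.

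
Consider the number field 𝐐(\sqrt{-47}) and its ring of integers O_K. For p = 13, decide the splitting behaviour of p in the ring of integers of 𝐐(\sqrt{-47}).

d = -47 ≡ 1 (mod 4), so O_K = ℤ[(1+√-47)/2] and disc(K) = d = -47.
disc(K) = -47 is not divisible by 13; 13 is unramified.
(-47/13) = 5^6 mod 13 = 12, giving Legendre symbol -1.
Legendre symbol -1 ⇒ 13 is inert.

inert — (13) stays prime in O_K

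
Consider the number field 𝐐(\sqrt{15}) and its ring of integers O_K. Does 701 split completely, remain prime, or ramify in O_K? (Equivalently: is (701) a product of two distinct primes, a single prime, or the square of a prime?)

15 mod 4 = 3, hence disc K = 4·15 = 60 and O_K = ℤ[√15].
disc(K) = 60 is not divisible by 701; 701 is unramified.
Euler's criterion: 15^350 mod 701 = 700. Thus (15|701) = -1.
Legendre symbol -1 ⇒ 701 is inert.

inert — (701) stays prime in O_K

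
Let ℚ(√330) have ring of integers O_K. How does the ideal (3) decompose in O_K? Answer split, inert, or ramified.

d = 330 ≡ 2 (mod 4), so O_K = ℤ[√330] and disc(K) = 4d = 1320.
disc(K) = 1320 = 3·440, so p = 3 is ramified.

p ramifies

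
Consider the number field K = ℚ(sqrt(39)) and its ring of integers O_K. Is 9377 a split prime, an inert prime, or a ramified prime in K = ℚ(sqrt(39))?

p is inert

d = 39 ≡ 3 (mod 4), so O_K = ℤ[√39] and disc(K) = 4d = 156.
9377 ∤ 156, so 9377 is unramified.
(39/9377) = 39^4688 mod 9377 = 9376, giving Legendre symbol -1.
(39/9377) = -1, so 9377 is inert.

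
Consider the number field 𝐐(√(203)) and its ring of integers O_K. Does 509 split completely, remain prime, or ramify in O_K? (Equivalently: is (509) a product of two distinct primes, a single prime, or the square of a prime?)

203 mod 4 = 3, hence disc K = 4·203 = 812 and O_K = ℤ[√203].
Since gcd(509, 812) = 1 the prime 509 does not ramify.
Compute (203/509) via Euler: 203^((509-1)/2) mod 509 = 508, so (203/509) = -1.
Legendre symbol -1 ⇒ 509 is inert.

inert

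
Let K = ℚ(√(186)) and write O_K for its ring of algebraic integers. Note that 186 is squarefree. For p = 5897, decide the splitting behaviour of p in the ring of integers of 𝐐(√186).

remains prime (inert)

d = 186 ≡ 2 (mod 4), so O_K = ℤ[√186] and disc(K) = 4d = 744.
5897 ∤ 744, so 5897 is unramified.
Legendre symbol by Euler's criterion: (186/5897) ≡ 186^2948 ≡ 5896 (mod 5897), i.e. (186/5897) = -1.
Legendre symbol -1 ⇒ 5897 is inert.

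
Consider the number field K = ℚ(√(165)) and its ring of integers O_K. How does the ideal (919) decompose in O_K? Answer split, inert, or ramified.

919 remains inert

Since 165 ≡ 1 mod 4, the ring of integers is ℤ[(1+√165)/2] with discriminant 165.
disc(K) = 165 is not divisible by 919; 919 is unramified.
Legendre symbol by Euler's criterion: (165/919) ≡ 165^459 ≡ 918 (mod 919), i.e. (165/919) = -1.
Legendre symbol -1 ⇒ 919 is inert.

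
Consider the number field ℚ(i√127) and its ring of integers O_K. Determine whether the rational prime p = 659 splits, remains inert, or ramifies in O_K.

Since -127 ≡ 1 mod 4, the ring of integers is ℤ[(1+√-127)/2] with discriminant -127.
Since gcd(659, -127) = 1 the prime 659 does not ramify.
Compute (-127/659) via Euler: 532^((659-1)/2) mod 659 = 658, so (-127/659) = -1.
(-127/659) = -1, so 659 is inert.

659 remains inert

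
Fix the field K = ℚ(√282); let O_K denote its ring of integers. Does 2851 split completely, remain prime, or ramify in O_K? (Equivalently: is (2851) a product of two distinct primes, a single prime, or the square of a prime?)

d = 282 ≡ 2 (mod 4), so O_K = ℤ[√282] and disc(K) = 4d = 1128.
Since gcd(2851, 1128) = 1 the prime 2851 does not ramify.
(282/2851) = 282^1425 mod 2851 = 1, giving Legendre symbol 1.
(282/2851) = 1, so 2851 splits.

splits completely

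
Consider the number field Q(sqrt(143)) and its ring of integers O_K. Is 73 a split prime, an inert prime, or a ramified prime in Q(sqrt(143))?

split

Since 143 ≢ 1 mod 4, the ring of integers is ℤ[√143] with discriminant 4·143 = 572.
73 ∤ 572, so 73 is unramified.
Compute (143/73) via Euler: 70^((73-1)/2) mod 73 = 1, so (143/73) = 1.
d is a quadratic residue mod p, hence 73 splits in O_K.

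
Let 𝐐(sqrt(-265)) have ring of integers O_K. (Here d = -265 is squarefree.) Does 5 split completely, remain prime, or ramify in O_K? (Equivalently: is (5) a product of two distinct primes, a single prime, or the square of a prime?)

5 is ramified

d = -265 ≡ 3 (mod 4), so O_K = ℤ[√-265] and disc(K) = 4d = -1060.
5 divides disc(K) = -1060, so 5 ramifies.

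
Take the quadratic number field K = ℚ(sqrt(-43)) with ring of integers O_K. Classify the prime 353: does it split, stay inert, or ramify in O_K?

-43 mod 4 = 1, hence disc K = -43 and O_K = ℤ[(1+√-43)/2].
Since gcd(353, -43) = 1 the prime 353 does not ramify.
Compute (-43/353) via Euler: 310^((353-1)/2) mod 353 = 1, so (-43/353) = 1.
Legendre symbol 1 ⇒ 353 is split.

p splits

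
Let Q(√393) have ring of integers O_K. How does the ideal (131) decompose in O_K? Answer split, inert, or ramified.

393 mod 4 = 1, hence disc K = 393 and O_K = ℤ[(1+√393)/2].
disc(K) = 393 = 131·3, so p = 131 is ramified.

ramified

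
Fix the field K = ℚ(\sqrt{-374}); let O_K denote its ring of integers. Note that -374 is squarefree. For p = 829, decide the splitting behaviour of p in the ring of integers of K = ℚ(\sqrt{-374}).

inert — (829) stays prime in O_K

-374 mod 4 = 2, hence disc K = 4·(-374) = -1496 and O_K = ℤ[√-374].
disc(K) = -1496 is not divisible by 829; 829 is unramified.
Compute (-374/829) via Euler: 455^((829-1)/2) mod 829 = 828, so (-374/829) = -1.
(-374/829) = -1, so 829 is inert.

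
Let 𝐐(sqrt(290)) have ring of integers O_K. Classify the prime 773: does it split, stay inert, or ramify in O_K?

inert — (773) stays prime in O_K

290 mod 4 = 2, hence disc K = 4·290 = 1160 and O_K = ℤ[√290].
773 ∤ 1160, so 773 is unramified.
(290/773) = 290^386 mod 773 = 772, giving Legendre symbol -1.
(290/773) = -1, so 773 is inert.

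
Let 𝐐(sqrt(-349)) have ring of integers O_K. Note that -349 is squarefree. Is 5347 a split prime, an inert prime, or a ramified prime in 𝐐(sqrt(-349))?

split

d = -349 ≡ 3 (mod 4), so O_K = ℤ[√-349] and disc(K) = 4d = -1396.
5347 ∤ -1396, so 5347 is unramified.
Compute (-349/5347) via Euler: 4998^((5347-1)/2) mod 5347 = 1, so (-349/5347) = 1.
(-349/5347) = 1, so 5347 splits.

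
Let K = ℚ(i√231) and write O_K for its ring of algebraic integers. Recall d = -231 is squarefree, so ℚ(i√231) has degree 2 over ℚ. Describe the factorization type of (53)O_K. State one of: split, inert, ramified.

d = -231 ≡ 1 (mod 4), so O_K = ℤ[(1+√-231)/2] and disc(K) = d = -231.
disc(K) = -231 is not divisible by 53; 53 is unramified.
Compute (-231/53) via Euler: 34^((53-1)/2) mod 53 = 52, so (-231/53) = -1.
Legendre symbol -1 ⇒ 53 is inert.

53 remains inert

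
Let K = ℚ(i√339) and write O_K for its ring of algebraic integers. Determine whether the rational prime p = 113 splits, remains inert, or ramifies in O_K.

d = -339 ≡ 1 (mod 4), so O_K = ℤ[(1+√-339)/2] and disc(K) = d = -339.
disc(K) = -339 = 113·(-3), so p = 113 is ramified.

p ramifies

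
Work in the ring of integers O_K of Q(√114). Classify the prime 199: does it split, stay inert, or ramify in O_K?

114 mod 4 = 2, hence disc K = 4·114 = 456 and O_K = ℤ[√114].
disc(K) = 456 is not divisible by 199; 199 is unramified.
Legendre symbol by Euler's criterion: (114/199) ≡ 114^99 ≡ 1 (mod 199), i.e. (114/199) = 1.
Legendre symbol 1 ⇒ 199 is split.

split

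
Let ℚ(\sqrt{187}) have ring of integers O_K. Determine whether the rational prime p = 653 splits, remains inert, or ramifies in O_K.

d = 187 ≡ 3 (mod 4), so O_K = ℤ[√187] and disc(K) = 4d = 748.
disc(K) = 748 is not divisible by 653; 653 is unramified.
Legendre symbol by Euler's criterion: (187/653) ≡ 187^326 ≡ 652 (mod 653), i.e. (187/653) = -1.
Legendre symbol -1 ⇒ 653 is inert.

p is inert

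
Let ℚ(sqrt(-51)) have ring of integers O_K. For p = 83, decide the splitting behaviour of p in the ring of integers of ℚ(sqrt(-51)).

d = -51 ≡ 1 (mod 4), so O_K = ℤ[(1+√-51)/2] and disc(K) = d = -51.
Since gcd(83, -51) = 1 the prime 83 does not ramify.
(-51/83) = 32^41 mod 83 = 82, giving Legendre symbol -1.
(-51/83) = -1, so 83 is inert.

p is inert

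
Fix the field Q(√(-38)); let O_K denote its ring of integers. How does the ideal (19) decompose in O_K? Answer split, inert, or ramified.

ramifies in O_K

Since -38 ≢ 1 mod 4, the ring of integers is ℤ[√-38] with discriminant 4·(-38) = -152.
19 divides disc(K) = -152, so 19 ramifies.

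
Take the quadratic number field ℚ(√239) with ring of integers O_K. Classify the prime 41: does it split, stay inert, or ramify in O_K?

p is inert

Since 239 ≢ 1 mod 4, the ring of integers is ℤ[√239] with discriminant 4·239 = 956.
41 ∤ 956, so 41 is unramified.
(239/41) = 34^20 mod 41 = 40, giving Legendre symbol -1.
d is a non-residue mod p, hence 41 remains inert in O_K.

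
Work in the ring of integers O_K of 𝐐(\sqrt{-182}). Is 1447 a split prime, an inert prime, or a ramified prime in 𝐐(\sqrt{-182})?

Since -182 ≢ 1 mod 4, the ring of integers is ℤ[√-182] with discriminant 4·(-182) = -728.
Since gcd(1447, -728) = 1 the prime 1447 does not ramify.
Legendre symbol by Euler's criterion: (-182/1447) ≡ (-182)^723 ≡ 1446 (mod 1447), i.e. (-182/1447) = -1.
d is a non-residue mod p, hence 1447 remains inert in O_K.

p is inert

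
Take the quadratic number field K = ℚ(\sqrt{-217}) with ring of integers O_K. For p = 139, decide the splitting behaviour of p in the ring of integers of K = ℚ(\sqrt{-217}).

Since -217 ≢ 1 mod 4, the ring of integers is ℤ[√-217] with discriminant 4·(-217) = -868.
Since gcd(139, -868) = 1 the prime 139 does not ramify.
Euler's criterion: (-217)^69 mod 139 = 138. Thus (-217|139) = -1.
Legendre symbol -1 ⇒ 139 is inert.

139 remains inert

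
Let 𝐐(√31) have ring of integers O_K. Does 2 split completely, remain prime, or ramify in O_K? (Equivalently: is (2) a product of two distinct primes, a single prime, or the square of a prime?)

p ramifies

31 mod 4 = 3, hence disc K = 4·31 = 124 and O_K = ℤ[√31].
disc(K) = 124 = 2·62, so p = 2 is ramified.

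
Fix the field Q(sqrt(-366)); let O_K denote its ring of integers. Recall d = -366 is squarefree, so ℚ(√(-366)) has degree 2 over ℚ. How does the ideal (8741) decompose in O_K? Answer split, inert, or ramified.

inert — (8741) stays prime in O_K

Since -366 ≢ 1 mod 4, the ring of integers is ℤ[√-366] with discriminant 4·(-366) = -1464.
8741 ∤ -1464, so 8741 is unramified.
(-366/8741) = 8375^4370 mod 8741 = 8740, giving Legendre symbol -1.
d is a non-residue mod p, hence 8741 remains inert in O_K.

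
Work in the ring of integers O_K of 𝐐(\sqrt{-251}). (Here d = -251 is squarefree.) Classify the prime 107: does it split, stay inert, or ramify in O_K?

inert

Since -251 ≡ 1 mod 4, the ring of integers is ℤ[(1+√-251)/2] with discriminant -251.
disc(K) = -251 is not divisible by 107; 107 is unramified.
Legendre symbol by Euler's criterion: (-251/107) ≡ (-251)^53 ≡ 106 (mod 107), i.e. (-251/107) = -1.
(-251/107) = -1, so 107 is inert.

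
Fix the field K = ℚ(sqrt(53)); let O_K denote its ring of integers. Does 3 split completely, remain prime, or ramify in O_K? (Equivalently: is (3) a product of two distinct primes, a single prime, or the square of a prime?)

53 mod 4 = 1, hence disc K = 53 and O_K = ℤ[(1+√53)/2].
3 ∤ 53, so 3 is unramified.
(53/3) = 2^1 mod 3 = 2, giving Legendre symbol -1.
Legendre symbol -1 ⇒ 3 is inert.

remains prime (inert)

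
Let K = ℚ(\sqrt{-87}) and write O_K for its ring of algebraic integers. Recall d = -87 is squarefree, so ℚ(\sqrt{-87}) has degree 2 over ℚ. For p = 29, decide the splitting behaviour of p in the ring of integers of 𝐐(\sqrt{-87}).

Since -87 ≡ 1 mod 4, the ring of integers is ℤ[(1+√-87)/2] with discriminant -87.
29 divides disc(K) = -87, so 29 ramifies.

ramified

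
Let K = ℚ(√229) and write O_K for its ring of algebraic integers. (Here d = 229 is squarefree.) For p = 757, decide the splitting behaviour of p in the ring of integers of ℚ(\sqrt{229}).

p splits

Since 229 ≡ 1 mod 4, the ring of integers is ℤ[(1+√229)/2] with discriminant 229.
Since gcd(757, 229) = 1 the prime 757 does not ramify.
Legendre symbol by Euler's criterion: (229/757) ≡ 229^378 ≡ 1 (mod 757), i.e. (229/757) = 1.
d is a quadratic residue mod p, hence 757 splits in O_K.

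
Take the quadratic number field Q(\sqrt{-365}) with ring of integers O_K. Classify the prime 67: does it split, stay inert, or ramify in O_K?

split

-365 mod 4 = 3, hence disc K = 4·(-365) = -1460 and O_K = ℤ[√-365].
disc(K) = -1460 is not divisible by 67; 67 is unramified.
(-365/67) = 37^33 mod 67 = 1, giving Legendre symbol 1.
Legendre symbol 1 ⇒ 67 is split.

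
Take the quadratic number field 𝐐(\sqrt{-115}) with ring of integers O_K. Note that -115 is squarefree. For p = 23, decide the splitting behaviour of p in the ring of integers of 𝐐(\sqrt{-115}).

p ramifies

Since -115 ≡ 1 mod 4, the ring of integers is ℤ[(1+√-115)/2] with discriminant -115.
23 divides disc(K) = -115, so 23 ramifies.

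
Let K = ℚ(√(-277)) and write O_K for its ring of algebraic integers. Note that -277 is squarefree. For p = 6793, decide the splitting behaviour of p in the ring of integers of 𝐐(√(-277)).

d = -277 ≡ 3 (mod 4), so O_K = ℤ[√-277] and disc(K) = 4d = -1108.
disc(K) = -1108 is not divisible by 6793; 6793 is unramified.
Compute (-277/6793) via Euler: 6516^((6793-1)/2) mod 6793 = 6792, so (-277/6793) = -1.
d is a non-residue mod p, hence 6793 remains inert in O_K.

inert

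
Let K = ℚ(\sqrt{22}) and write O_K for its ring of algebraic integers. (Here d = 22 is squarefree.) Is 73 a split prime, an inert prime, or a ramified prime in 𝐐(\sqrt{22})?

p is inert

Since 22 ≢ 1 mod 4, the ring of integers is ℤ[√22] with discriminant 4·22 = 88.
73 ∤ 88, so 73 is unramified.
(22/73) = 22^36 mod 73 = 72, giving Legendre symbol -1.
d is a non-residue mod p, hence 73 remains inert in O_K.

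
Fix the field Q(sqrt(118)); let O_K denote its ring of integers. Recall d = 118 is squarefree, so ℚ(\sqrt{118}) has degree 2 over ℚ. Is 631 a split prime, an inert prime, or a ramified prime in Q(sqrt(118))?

Since 118 ≢ 1 mod 4, the ring of integers is ℤ[√118] with discriminant 4·118 = 472.
631 ∤ 472, so 631 is unramified.
Legendre symbol by Euler's criterion: (118/631) ≡ 118^315 ≡ 630 (mod 631), i.e. (118/631) = -1.
d is a non-residue mod p, hence 631 remains inert in O_K.

p is inert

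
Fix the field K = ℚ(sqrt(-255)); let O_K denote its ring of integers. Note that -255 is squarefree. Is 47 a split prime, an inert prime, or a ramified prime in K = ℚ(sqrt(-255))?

d = -255 ≡ 1 (mod 4), so O_K = ℤ[(1+√-255)/2] and disc(K) = d = -255.
47 ∤ -255, so 47 is unramified.
(-255/47) = 27^23 mod 47 = 1, giving Legendre symbol 1.
Legendre symbol 1 ⇒ 47 is split.

split — (47) = 𝔭₁𝔭₂ with 𝔭₁ ≠ 𝔭₂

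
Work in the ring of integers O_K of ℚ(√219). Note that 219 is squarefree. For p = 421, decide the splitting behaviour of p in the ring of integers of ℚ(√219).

remains prime (inert)

219 mod 4 = 3, hence disc K = 4·219 = 876 and O_K = ℤ[√219].
421 ∤ 876, so 421 is unramified.
(219/421) = 219^210 mod 421 = 420, giving Legendre symbol -1.
(219/421) = -1, so 421 is inert.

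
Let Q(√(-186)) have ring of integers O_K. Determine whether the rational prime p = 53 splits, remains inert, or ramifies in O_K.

d = -186 ≡ 2 (mod 4), so O_K = ℤ[√-186] and disc(K) = 4d = -744.
53 ∤ -744, so 53 is unramified.
(-186/53) = 26^26 mod 53 = 52, giving Legendre symbol -1.
d is a non-residue mod p, hence 53 remains inert in O_K.

inert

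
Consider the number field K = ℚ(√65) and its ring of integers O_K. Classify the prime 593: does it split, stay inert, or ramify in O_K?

split

Since 65 ≡ 1 mod 4, the ring of integers is ℤ[(1+√65)/2] with discriminant 65.
disc(K) = 65 is not divisible by 593; 593 is unramified.
Euler's criterion: 65^296 mod 593 = 1. Thus (65|593) = 1.
d is a quadratic residue mod p, hence 593 splits in O_K.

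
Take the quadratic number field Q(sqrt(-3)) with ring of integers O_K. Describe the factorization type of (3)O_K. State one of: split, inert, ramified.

d = -3 ≡ 1 (mod 4), so O_K = ℤ[(1+√-3)/2] and disc(K) = d = -3.
disc(K) = -3 = 3·(-1), so p = 3 is ramified.

p ramifies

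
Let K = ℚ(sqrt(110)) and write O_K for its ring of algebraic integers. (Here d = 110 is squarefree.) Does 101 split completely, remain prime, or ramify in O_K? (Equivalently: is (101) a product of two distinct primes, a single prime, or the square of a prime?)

Since 110 ≢ 1 mod 4, the ring of integers is ℤ[√110] with discriminant 4·110 = 440.
101 ∤ 440, so 101 is unramified.
Compute (110/101) via Euler: 9^((101-1)/2) mod 101 = 1, so (110/101) = 1.
d is a quadratic residue mod p, hence 101 splits in O_K.

splits completely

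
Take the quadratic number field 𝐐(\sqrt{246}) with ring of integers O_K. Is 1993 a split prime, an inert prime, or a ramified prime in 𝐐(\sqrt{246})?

246 mod 4 = 2, hence disc K = 4·246 = 984 and O_K = ℤ[√246].
Since gcd(1993, 984) = 1 the prime 1993 does not ramify.
Compute (246/1993) via Euler: 246^((1993-1)/2) mod 1993 = 1, so (246/1993) = 1.
(246/1993) = 1, so 1993 splits.

split — (1993) = 𝔭₁𝔭₂ with 𝔭₁ ≠ 𝔭₂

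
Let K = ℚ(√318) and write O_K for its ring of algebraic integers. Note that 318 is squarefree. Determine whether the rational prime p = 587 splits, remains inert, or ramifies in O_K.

d = 318 ≡ 2 (mod 4), so O_K = ℤ[√318] and disc(K) = 4d = 1272.
587 ∤ 1272, so 587 is unramified.
Euler's criterion: 318^293 mod 587 = 586. Thus (318|587) = -1.
d is a non-residue mod p, hence 587 remains inert in O_K.

p is inert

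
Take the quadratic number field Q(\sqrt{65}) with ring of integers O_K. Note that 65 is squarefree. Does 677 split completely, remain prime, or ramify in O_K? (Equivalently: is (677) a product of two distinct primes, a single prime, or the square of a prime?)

remains prime (inert)

65 mod 4 = 1, hence disc K = 65 and O_K = ℤ[(1+√65)/2].
677 ∤ 65, so 677 is unramified.
Legendre symbol by Euler's criterion: (65/677) ≡ 65^338 ≡ 676 (mod 677), i.e. (65/677) = -1.
(65/677) = -1, so 677 is inert.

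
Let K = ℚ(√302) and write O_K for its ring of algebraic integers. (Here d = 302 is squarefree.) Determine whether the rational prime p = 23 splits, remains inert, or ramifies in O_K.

d = 302 ≡ 2 (mod 4), so O_K = ℤ[√302] and disc(K) = 4d = 1208.
23 ∤ 1208, so 23 is unramified.
Legendre symbol by Euler's criterion: (302/23) ≡ 302^11 ≡ 1 (mod 23), i.e. (302/23) = 1.
Legendre symbol 1 ⇒ 23 is split.

splits completely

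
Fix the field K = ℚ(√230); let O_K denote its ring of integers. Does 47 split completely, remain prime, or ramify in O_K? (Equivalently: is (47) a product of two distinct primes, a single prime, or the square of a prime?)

split

230 mod 4 = 2, hence disc K = 4·230 = 920 and O_K = ℤ[√230].
disc(K) = 920 is not divisible by 47; 47 is unramified.
Euler's criterion: 230^23 mod 47 = 1. Thus (230|47) = 1.
d is a quadratic residue mod p, hence 47 splits in O_K.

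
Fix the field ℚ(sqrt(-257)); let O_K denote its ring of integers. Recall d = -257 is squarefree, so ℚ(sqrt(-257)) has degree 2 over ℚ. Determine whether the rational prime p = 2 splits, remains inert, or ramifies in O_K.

-257 mod 4 = 3, hence disc K = 4·(-257) = -1028 and O_K = ℤ[√-257].
disc(K) = -1028 = 2·(-514), so p = 2 is ramified.

ramifies in O_K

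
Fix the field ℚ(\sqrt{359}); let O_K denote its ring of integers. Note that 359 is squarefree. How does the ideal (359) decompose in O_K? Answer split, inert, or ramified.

Since 359 ≢ 1 mod 4, the ring of integers is ℤ[√359] with discriminant 4·359 = 1436.
359 divides disc(K) = 1436, so 359 ramifies.

p ramifies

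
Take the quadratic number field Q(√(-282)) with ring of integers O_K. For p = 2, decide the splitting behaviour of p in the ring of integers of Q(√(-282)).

Since -282 ≢ 1 mod 4, the ring of integers is ℤ[√-282] with discriminant 4·(-282) = -1128.
Ramification test: 2 | -1128. The prime 2 ramifies in K.

2 is ramified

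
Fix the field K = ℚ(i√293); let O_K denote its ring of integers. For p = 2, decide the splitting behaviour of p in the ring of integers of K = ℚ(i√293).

d = -293 ≡ 3 (mod 4), so O_K = ℤ[√-293] and disc(K) = 4d = -1172.
Ramification test: 2 | -1172. The prime 2 ramifies in K.

2 is ramified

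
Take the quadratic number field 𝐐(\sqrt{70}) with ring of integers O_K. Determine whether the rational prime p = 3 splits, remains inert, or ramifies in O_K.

p splits

Since 70 ≢ 1 mod 4, the ring of integers is ℤ[√70] with discriminant 4·70 = 280.
3 ∤ 280, so 3 is unramified.
(70/3) = 1^1 mod 3 = 1, giving Legendre symbol 1.
d is a quadratic residue mod p, hence 3 splits in O_K.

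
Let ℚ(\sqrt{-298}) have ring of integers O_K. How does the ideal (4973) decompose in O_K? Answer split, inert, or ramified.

-298 mod 4 = 2, hence disc K = 4·(-298) = -1192 and O_K = ℤ[√-298].
Since gcd(4973, -1192) = 1 the prime 4973 does not ramify.
Euler's criterion: (-298)^2486 mod 4973 = 1. Thus (-298|4973) = 1.
d is a quadratic residue mod p, hence 4973 splits in O_K.

split — (4973) = 𝔭₁𝔭₂ with 𝔭₁ ≠ 𝔭₂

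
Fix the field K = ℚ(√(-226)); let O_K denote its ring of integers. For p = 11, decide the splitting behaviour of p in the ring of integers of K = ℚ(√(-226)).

splits completely

Since -226 ≢ 1 mod 4, the ring of integers is ℤ[√-226] with discriminant 4·(-226) = -904.
Since gcd(11, -904) = 1 the prime 11 does not ramify.
Legendre symbol by Euler's criterion: (-226/11) ≡ (-226)^5 ≡ 1 (mod 11), i.e. (-226/11) = 1.
(-226/11) = 1, so 11 splits.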